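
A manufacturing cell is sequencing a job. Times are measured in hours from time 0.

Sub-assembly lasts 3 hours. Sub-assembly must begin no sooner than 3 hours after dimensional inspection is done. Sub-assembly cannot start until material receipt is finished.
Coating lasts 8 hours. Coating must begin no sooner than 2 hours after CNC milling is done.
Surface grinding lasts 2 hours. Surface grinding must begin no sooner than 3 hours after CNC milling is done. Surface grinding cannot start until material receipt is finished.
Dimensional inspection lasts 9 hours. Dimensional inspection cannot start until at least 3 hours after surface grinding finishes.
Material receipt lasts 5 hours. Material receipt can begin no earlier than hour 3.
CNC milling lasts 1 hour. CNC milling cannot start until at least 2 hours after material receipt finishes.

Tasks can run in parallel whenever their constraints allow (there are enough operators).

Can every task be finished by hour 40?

Yes

Material receipt waits on its own release at hour 3, so it starts at hour 3 and finishes at 3 + 5 = hour 8.
After material receipt (finishes hour 8, plus 2-hour gap → hour 10), CNC milling can start at hour 10 and finishes at hour 11.
After CNC milling (finishes hour 11, plus 2-hour gap → hour 13), coating can start at hour 13 and finishes at hour 21.
For surface grinding: CNC milling (finishes hour 11, plus 3-hour gap → hour 14); material receipt (finishes hour 8). Taking the maximum gives a start of hour 14, and it finishes at 14 + 2 = hour 16.
Dimensional inspection cannot begin until surface grinding (finishes hour 16, plus 3-hour gap → hour 19). It runs from hour 19 to 19 + 9 = hour 28.
Sub-assembly needs all of dimensional inspection (finishes hour 28, plus 3-hour gap → hour 31); material receipt (finishes hour 8). That puts its earliest start at hour 31; it finishes at 31 + 3 = hour 34.
Every task is finished by hour 34, which is no later than the deadline of 40, so the schedule is feasible.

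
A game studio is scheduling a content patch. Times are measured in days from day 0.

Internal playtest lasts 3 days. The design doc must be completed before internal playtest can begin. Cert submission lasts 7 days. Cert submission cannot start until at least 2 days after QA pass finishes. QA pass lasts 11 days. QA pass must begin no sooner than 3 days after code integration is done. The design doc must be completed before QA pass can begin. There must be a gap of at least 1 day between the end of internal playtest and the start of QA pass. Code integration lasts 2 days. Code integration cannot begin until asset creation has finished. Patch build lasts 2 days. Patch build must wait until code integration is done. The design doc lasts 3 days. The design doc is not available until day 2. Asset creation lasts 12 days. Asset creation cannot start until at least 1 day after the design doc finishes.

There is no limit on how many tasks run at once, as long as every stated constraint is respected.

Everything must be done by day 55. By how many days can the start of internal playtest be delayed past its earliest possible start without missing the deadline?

26

The design doc cannot begin until its own release at day 2. It runs from day 2 to 2 + 3 = day 5.
After the design doc (finishes day 5), internal playtest can start at day 5 and finishes at day 8.

Working backward from the deadline:
To finish by day 55, cert submission (duration 7) must start no later than day 48.
QA pass must finish before cert submission (must start by day 48, minus 2-day gap → day 46). With an 11-day duration, QA pass must start by 46 − 11 = day 35.
Internal playtest feeds into QA pass (must start by day 35, minus 1-day gap → day 34); so internal playtest must finish by day 34 and therefore start by day 31.
So internal playtest can start as early as day 5 and as late as day 31, giving 31 − 5 = 26 days of slack.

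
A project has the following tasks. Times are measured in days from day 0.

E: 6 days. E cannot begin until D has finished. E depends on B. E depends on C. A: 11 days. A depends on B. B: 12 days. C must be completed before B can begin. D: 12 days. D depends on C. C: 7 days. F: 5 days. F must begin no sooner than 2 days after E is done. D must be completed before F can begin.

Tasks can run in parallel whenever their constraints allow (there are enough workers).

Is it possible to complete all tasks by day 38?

Nothing blocks C, so it runs from day 0 to day 7.
D cannot begin until C (finishes day 7). It runs from day 7 to 7 + 12 = day 19.
After C (finishes day 7), B can start at day 7 and finishes at day 19.
E cannot start until D (finishes day 19); B (finishes day 19); C (finishes day 7). The controlling bound is day 19, so E finishes at 19 + 6 = day 25.
F cannot start until E (finishes day 25, plus 2-day gap → day 27); D (finishes day 19). The controlling bound is day 27, so F finishes at 27 + 5 = day 32.
A cannot begin until B (finishes day 19). It runs from day 19 to 19 + 11 = day 30.
Every task is finished by day 32, which is no later than the deadline of 38, so the schedule is feasible.

Yes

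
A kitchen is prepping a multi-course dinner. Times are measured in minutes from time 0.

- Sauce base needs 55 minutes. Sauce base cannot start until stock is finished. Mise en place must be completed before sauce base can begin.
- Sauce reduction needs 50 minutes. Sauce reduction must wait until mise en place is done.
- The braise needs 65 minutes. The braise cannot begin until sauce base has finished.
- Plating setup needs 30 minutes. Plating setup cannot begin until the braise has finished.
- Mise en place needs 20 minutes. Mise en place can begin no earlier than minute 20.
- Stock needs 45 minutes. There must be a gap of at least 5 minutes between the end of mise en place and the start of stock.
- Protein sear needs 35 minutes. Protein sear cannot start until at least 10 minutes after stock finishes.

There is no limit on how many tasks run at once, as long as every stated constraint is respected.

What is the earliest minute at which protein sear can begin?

Mise en place waits on its own release at minute 20, so it starts at minute 20 and finishes at 20 + 20 = minute 40.
After mise en place (finishes minute 40, plus 5-minute gap → minute 45), stock can start at minute 45 and finishes at minute 90.
Protein sear waits on stock (finishes minute 90, plus 10-minute gap → minute 100), so the earliest it can start is minute 100.

100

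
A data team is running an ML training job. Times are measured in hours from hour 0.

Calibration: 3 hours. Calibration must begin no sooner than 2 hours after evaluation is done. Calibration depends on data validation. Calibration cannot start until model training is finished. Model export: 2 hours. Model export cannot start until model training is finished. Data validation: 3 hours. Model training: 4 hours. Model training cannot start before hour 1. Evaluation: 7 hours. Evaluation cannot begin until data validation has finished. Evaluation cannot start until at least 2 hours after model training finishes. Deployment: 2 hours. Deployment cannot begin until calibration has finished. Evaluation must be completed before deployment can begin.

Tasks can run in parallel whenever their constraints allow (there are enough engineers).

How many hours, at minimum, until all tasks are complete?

21

Model training waits on its own release at hour 1, so it starts at hour 1 and finishes at 1 + 4 = hour 5.
Model export cannot begin until model training (finishes hour 5). It runs from hour 5 to 5 + 2 = hour 7.
Nothing blocks data validation, so it runs from hour 0 to hour 3.
Evaluation has to wait for data validation (finishes hour 3); model training (finishes hour 5, plus 2-hour gap → hour 7). The latest of these is hour 7, so evaluation runs hour 7 to 7 + 7 = hour 14.
Calibration has to wait for evaluation (finishes hour 14, plus 2-hour gap → hour 16); data validation (finishes hour 3); model training (finishes hour 5). The latest of these is hour 16, so calibration runs hour 16 to 16 + 3 = hour 19.
For deployment: calibration (finishes hour 19); evaluation (finishes hour 14). Taking the maximum gives a start of hour 19, and it finishes at 19 + 2 = hour 21.
All tasks are finished once the last one completes. Finish times: Data validation at 3, Model training at 5, Evaluation at 14, Calibration at 19, Model export at 7, Deployment at 21. The latest is hour 21.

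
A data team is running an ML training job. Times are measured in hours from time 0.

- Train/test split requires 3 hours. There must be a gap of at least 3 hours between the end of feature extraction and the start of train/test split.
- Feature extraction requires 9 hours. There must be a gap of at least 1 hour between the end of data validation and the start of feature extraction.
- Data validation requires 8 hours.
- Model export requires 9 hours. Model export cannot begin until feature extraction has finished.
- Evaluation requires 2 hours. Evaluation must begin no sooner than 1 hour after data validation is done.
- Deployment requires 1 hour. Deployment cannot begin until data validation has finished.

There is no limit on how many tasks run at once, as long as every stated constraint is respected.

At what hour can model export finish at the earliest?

27

Data validation has no prerequisites, so it starts at hour 0 and finishes at hour 8.
After data validation (finishes hour 8, plus 1-hour gap → hour 9), feature extraction can start at hour 9 and finishes at hour 18.
After feature extraction (finishes hour 18), model export can start at hour 18 and finishes at hour 27.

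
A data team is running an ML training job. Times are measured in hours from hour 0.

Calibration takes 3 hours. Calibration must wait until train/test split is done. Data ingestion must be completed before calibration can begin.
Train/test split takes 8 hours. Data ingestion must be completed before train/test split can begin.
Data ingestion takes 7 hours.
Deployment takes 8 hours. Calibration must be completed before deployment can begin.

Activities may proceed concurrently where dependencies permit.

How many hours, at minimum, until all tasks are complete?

26

Data ingestion can start immediately at hour 0; it finishes at hour 7.
Train/test split waits on data ingestion (finishes hour 7), so it starts at hour 7 and finishes at 7 + 8 = hour 15.
Calibration cannot start until train/test split (finishes hour 15); data ingestion (finishes hour 7). The controlling bound is hour 15, so calibration finishes at 15 + 3 = hour 18.
Deployment cannot begin until calibration (finishes hour 18). It runs from hour 18 to 18 + 8 = hour 26.
All tasks are finished once the last one completes. Finish times: Data ingestion at 7, Train/test split at 15, Calibration at 18, Deployment at 26. The latest is hour 26.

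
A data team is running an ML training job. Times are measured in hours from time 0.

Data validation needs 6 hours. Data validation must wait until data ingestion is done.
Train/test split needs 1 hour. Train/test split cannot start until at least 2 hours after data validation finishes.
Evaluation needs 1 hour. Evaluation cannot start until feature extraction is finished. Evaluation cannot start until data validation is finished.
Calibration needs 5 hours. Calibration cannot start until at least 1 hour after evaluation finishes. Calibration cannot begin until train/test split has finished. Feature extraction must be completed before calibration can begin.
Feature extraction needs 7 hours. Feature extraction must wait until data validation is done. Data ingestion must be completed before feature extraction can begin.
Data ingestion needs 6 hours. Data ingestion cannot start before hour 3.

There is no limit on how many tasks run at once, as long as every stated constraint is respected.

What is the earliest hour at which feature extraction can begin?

Data ingestion cannot begin until its own release at hour 3. It runs from hour 3 to 3 + 6 = hour 9.
After data ingestion (finishes hour 9), data validation can start at hour 9 and finishes at hour 15.
Feature extraction waits on data validation (finishes hour 15); data ingestion (finishes hour 9). The latest of these is hour 15, which is the earliest feature extraction can start.

15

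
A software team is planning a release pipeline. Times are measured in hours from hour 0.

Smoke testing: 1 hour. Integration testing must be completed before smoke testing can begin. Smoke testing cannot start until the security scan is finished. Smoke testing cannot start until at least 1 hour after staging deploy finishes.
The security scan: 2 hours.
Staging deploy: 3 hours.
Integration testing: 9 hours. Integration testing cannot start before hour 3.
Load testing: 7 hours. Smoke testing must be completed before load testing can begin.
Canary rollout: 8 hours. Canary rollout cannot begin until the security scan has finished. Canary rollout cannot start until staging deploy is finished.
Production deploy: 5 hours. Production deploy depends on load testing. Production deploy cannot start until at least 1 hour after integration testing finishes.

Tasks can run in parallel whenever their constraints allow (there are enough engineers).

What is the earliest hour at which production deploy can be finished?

25

Staging deploy can start immediately at hour 0; it finishes at hour 3.
The security scan has no prerequisites, so it starts at hour 0 and finishes at hour 2.
Integration testing waits on its own release at hour 3, so it starts at hour 3 and finishes at 3 + 9 = hour 12.
For smoke testing: integration testing (finishes hour 12); the security scan (finishes hour 2); staging deploy (finishes hour 3, plus 1-hour gap → hour 4). Taking the maximum gives a start of hour 12, and it finishes at 12 + 1 = hour 13.
After smoke testing (finishes hour 13), load testing can start at hour 13 and finishes at hour 20.
Production deploy needs all of load testing (finishes hour 20); integration testing (finishes hour 12, plus 1-hour gap → hour 13). That puts its earliest start at hour 20; it finishes at 20 + 5 = hour 25.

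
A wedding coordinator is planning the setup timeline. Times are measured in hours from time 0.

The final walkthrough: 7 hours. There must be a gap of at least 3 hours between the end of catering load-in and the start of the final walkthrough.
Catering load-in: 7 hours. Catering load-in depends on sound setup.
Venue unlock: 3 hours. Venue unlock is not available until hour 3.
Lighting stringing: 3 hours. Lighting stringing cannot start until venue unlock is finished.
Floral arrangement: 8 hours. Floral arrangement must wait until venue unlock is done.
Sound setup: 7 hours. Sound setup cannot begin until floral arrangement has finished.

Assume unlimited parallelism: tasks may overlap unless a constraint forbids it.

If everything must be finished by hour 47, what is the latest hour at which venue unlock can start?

Nothing follows the final walkthrough; the deadline of hour 47 is its only limit. It must start by 47 − 7 = hour 40.
Catering load-in feeds into the final walkthrough (must start by hour 40, minus 3-hour gap → hour 37); so catering load-in must finish by hour 37 and therefore start by hour 30.
Sound setup feeds into catering load-in (must start by hour 30); so sound setup must finish by hour 30 and therefore start by hour 23.
Since sound setup (must start by hour 23) depends on it, floral arrangement must finish by hour 23. Backing off its 8-hour duration gives a latest start of hour 15.
To finish by hour 47, lighting stringing (duration 3) must start no later than hour 44.
Venue unlock feeds floral arrangement (must start by hour 15); lighting stringing (must start by hour 44). Taking the minimum, venue unlock must finish by hour 15 and start by 15 − 3 = hour 12.

12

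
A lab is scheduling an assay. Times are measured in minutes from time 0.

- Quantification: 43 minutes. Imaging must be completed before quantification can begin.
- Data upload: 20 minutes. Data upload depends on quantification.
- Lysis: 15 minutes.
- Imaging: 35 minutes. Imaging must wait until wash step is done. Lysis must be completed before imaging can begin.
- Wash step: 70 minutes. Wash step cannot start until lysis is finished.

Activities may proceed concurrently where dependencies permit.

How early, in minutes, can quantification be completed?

163

Nothing blocks lysis, so it runs from minute 0 to minute 15.
Wash step cannot begin until lysis (finishes minute 15). It runs from minute 15 to 15 + 70 = minute 85.
Imaging needs all of wash step (finishes minute 85); lysis (finishes minute 15). That puts its earliest start at minute 85; it finishes at 85 + 35 = minute 120.
Quantification waits on imaging (finishes minute 120), so it starts at minute 120 and finishes at 120 + 43 = minute 163.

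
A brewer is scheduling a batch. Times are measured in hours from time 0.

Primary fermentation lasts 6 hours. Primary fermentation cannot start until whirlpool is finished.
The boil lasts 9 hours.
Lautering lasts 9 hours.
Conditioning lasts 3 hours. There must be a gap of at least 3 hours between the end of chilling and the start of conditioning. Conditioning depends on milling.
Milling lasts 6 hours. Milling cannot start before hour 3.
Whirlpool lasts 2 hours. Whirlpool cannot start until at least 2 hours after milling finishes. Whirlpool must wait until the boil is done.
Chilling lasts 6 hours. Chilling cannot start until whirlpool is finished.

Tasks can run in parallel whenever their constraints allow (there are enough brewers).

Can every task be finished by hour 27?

The boil can start immediately at hour 0; it finishes at hour 9.
Lautering can start immediately at hour 0; it finishes at hour 9.
Milling waits on its own release at hour 3, so it starts at hour 3 and finishes at 3 + 6 = hour 9.
Whirlpool cannot start until milling (finishes hour 9, plus 2-hour gap → hour 11); the boil (finishes hour 9). The controlling bound is hour 11, so whirlpool finishes at 11 + 2 = hour 13.
Primary fermentation cannot begin until whirlpool (finishes hour 13). It runs from hour 13 to 13 + 6 = hour 19.
After whirlpool (finishes hour 13), chilling can start at hour 13 and finishes at hour 19.
Conditioning has to wait for chilling (finishes hour 19, plus 3-hour gap → hour 22); milling (finishes hour 9). The latest of these is hour 22, so conditioning runs hour 22 to 22 + 3 = hour 25.
Every task is finished by hour 25, which is no later than the deadline of 27, so the schedule is feasible.

Yes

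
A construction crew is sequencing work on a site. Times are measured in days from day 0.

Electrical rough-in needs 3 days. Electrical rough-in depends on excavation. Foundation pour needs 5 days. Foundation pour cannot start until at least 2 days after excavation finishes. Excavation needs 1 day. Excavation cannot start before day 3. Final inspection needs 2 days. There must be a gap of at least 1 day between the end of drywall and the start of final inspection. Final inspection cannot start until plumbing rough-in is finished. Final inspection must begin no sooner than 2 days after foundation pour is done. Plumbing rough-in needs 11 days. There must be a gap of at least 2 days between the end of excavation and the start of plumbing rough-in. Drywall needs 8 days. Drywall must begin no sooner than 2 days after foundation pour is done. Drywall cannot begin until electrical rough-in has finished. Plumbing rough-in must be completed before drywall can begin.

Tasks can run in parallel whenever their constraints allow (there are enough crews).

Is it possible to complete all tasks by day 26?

No

Excavation cannot begin until its own release at day 3. It runs from day 3 to 3 + 1 = day 4.
Electrical rough-in cannot begin until excavation (finishes day 4). It runs from day 4 to 4 + 3 = day 7.
Plumbing rough-in waits on excavation (finishes day 4, plus 2-day gap → day 6), so it starts at day 6 and finishes at 6 + 11 = day 17.
Foundation pour waits on excavation (finishes day 4, plus 2-day gap → day 6), so it starts at day 6 and finishes at 6 + 5 = day 11.
Drywall has to wait for foundation pour (finishes day 11, plus 2-day gap → day 13); electrical rough-in (finishes day 7); plumbing rough-in (finishes day 17). The latest of these is day 17, so drywall runs day 17 to 17 + 8 = day 25.
Final inspection needs all of drywall (finishes day 25, plus 1-day gap → day 26); plumbing rough-in (finishes day 17); foundation pour (finishes day 11, plus 2-day gap → day 13). That puts its earliest start at day 26; it finishes at 26 + 2 = day 28.
The earliest everything can be done is day 28, which is after the deadline of 26, so it is not possible.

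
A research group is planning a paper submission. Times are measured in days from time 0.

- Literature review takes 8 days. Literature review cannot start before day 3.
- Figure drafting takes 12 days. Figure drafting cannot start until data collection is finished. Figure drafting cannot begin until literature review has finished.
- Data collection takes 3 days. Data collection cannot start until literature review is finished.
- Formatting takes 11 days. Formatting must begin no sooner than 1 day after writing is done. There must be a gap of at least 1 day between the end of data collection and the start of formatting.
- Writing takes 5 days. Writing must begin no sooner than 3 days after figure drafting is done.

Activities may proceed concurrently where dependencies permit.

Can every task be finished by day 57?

Yes

Literature review waits on its own release at day 3, so it starts at day 3 and finishes at 3 + 8 = day 11.
After literature review (finishes day 11), data collection can start at day 11 and finishes at day 14.
Figure drafting has to wait for data collection (finishes day 14); literature review (finishes day 11). The latest of these is day 14, so figure drafting runs day 14 to 14 + 12 = day 26.
Writing cannot begin until figure drafting (finishes day 26, plus 3-day gap → day 29). It runs from day 29 to 29 + 5 = day 34.
Formatting has to wait for writing (finishes day 34, plus 1-day gap → day 35); data collection (finishes day 14, plus 1-day gap → day 15). The latest of these is day 35, so formatting runs day 35 to 35 + 11 = day 46.
Every task is finished by day 46, which is no later than the deadline of 57, so the schedule is feasible.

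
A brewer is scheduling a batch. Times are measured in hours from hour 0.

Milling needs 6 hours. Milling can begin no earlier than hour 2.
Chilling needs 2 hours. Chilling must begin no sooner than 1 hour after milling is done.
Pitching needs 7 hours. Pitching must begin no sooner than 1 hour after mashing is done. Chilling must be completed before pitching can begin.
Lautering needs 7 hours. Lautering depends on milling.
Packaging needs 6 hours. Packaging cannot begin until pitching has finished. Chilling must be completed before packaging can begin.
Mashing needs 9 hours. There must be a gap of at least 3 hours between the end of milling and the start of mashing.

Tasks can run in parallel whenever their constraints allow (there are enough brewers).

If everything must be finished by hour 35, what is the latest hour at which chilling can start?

20

Nothing follows packaging; the deadline of hour 35 is its only limit. It must start by 35 − 6 = hour 29.
Since packaging (must start by hour 29) depends on it, pitching must finish by hour 29. Backing off its 7-hour duration gives a latest start of hour 22.
Chilling has several dependents: pitching (must start by hour 22); packaging (must start by hour 29). The earliest of those limits is hour 22, so chilling must start by 22 − 2 = hour 20.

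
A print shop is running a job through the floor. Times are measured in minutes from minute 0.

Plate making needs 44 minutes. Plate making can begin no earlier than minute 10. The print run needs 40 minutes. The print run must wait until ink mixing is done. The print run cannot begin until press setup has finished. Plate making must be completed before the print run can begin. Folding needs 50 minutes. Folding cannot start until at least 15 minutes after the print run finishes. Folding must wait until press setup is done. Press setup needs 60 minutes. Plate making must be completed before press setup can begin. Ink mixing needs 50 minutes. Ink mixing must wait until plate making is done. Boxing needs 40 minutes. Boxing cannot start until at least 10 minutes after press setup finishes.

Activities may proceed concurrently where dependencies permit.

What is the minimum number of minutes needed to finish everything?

219

Plate making cannot begin until its own release at minute 10. It runs from minute 10 to 10 + 44 = minute 54.
Press setup cannot begin until plate making (finishes minute 54). It runs from minute 54 to 54 + 60 = minute 114.
Boxing waits on press setup (finishes minute 114, plus 10-minute gap → minute 124), so it starts at minute 124 and finishes at 124 + 40 = minute 164.
Ink mixing cannot begin until plate making (finishes minute 54). It runs from minute 54 to 54 + 50 = minute 104.
The print run cannot start until ink mixing (finishes minute 104); press setup (finishes minute 114); plate making (finishes minute 54). The controlling bound is minute 114, so the print run finishes at 114 + 40 = minute 154.
Folding needs all of the print run (finishes minute 154, plus 15-minute gap → minute 169); press setup (finishes minute 114). That puts its earliest start at minute 169; it finishes at 169 + 50 = minute 219.
All tasks are finished once the last one completes. Finish times: Plate making at 54, Ink mixing at 104, Press setup at 114, The print run at 154, Folding at 219, Boxing at 164. The latest is minute 219.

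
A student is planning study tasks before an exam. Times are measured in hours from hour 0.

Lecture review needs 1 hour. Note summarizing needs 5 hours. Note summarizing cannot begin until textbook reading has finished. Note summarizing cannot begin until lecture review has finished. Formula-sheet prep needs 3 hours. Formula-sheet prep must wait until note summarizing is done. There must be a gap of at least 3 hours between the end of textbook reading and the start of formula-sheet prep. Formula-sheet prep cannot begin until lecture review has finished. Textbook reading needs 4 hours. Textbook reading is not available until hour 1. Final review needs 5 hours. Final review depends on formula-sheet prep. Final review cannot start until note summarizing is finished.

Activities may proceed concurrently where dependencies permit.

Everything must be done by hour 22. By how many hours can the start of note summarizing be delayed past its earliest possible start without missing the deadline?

4

Lecture review has no prerequisites, so it starts at hour 0 and finishes at hour 1.
Textbook reading cannot begin until its own release at hour 1. It runs from hour 1 to 1 + 4 = hour 5.
For note summarizing: textbook reading (finishes hour 5); lecture review (finishes hour 1). Taking the maximum gives a start of hour 5, and it finishes at 5 + 5 = hour 10.

Working backward from the deadline:
Final review has no dependents, so it just needs to finish by hour 22. Starting by 22 − 5 = hour 17 achieves that.
Since final review (must start by hour 17) depends on it, formula-sheet prep must finish by hour 17. Backing off its 3-hour duration gives a latest start of hour 14.
For note summarizing: formula-sheet prep (must start by hour 14); final review (must start by hour 17). The most restrictive is hour 14; with a 5-hour duration, note summarizing must start by hour 9.
So note summarizing can start as early as hour 5 and as late as hour 9, giving 9 − 5 = 4 hours of slack.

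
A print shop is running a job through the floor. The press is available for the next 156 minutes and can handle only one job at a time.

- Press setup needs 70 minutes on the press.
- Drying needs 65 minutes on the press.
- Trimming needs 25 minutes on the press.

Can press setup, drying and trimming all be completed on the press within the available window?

No

Running back to back, the jobs need 70 + 65 + 25 = 160 minutes on the press.
Since 160 > 156, they cannot all fit.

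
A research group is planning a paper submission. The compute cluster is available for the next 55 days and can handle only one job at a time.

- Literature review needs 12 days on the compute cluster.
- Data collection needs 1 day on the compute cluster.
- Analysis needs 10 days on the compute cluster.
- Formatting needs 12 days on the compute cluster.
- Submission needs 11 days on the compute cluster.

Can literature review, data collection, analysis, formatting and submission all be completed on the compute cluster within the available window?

Yes

Running back to back, the jobs need 12 + 1 + 10 + 12 + 11 = 46 days on the compute cluster.
Since 46 ≤ 55, they fit within the window.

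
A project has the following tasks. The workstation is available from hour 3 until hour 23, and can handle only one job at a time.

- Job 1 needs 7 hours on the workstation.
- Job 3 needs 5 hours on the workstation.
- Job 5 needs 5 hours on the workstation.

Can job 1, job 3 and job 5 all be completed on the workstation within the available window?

Yes

The workstation window is 23 − 3 = 20 hours.
Running back to back, the jobs need 7 + 5 + 5 = 17 hours on the workstation.
Since 17 ≤ 20, they fit within the window.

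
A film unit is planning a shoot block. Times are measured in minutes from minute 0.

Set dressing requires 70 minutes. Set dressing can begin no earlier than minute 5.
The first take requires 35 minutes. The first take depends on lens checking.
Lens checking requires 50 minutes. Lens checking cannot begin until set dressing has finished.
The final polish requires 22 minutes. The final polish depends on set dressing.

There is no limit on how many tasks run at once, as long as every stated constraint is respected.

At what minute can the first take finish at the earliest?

Set dressing cannot begin until its own release at minute 5. It runs from minute 5 to 5 + 70 = minute 75.
Lens checking cannot begin until set dressing (finishes minute 75). It runs from minute 75 to 75 + 50 = minute 125.
The first take waits on lens checking (finishes minute 125), so it starts at minute 125 and finishes at 125 + 35 = minute 160.

160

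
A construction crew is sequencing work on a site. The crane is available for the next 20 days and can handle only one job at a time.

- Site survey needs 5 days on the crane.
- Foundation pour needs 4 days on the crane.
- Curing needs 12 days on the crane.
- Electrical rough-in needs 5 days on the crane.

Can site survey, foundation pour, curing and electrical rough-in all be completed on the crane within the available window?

Running back to back, the jobs need 5 + 4 + 12 + 5 = 26 days on the crane.
Since 26 > 20, they cannot all fit.

No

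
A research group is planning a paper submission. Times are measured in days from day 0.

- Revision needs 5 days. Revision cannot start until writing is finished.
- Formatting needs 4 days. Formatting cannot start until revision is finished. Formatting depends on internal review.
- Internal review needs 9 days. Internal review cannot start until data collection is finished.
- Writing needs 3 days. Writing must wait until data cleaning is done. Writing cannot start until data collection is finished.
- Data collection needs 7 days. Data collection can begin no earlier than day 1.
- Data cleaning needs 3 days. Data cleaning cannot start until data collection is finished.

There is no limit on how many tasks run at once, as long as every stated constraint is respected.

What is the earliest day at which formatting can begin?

19

After its own release at day 1, data collection can start at day 1 and finishes at day 8.
After data collection (finishes day 8), internal review can start at day 8 and finishes at day 17.
Data cleaning waits on data collection (finishes day 8), so it starts at day 8 and finishes at 8 + 3 = day 11.
Writing has to wait for data cleaning (finishes day 11); data collection (finishes day 8). The latest of these is day 11, so writing runs day 11 to 11 + 3 = day 14.
Revision waits on writing (finishes day 14), so it starts at day 14 and finishes at 14 + 5 = day 19.
Formatting waits on revision (finishes day 19); internal review (finishes day 17). The latest of these is day 19, which is the earliest formatting can start.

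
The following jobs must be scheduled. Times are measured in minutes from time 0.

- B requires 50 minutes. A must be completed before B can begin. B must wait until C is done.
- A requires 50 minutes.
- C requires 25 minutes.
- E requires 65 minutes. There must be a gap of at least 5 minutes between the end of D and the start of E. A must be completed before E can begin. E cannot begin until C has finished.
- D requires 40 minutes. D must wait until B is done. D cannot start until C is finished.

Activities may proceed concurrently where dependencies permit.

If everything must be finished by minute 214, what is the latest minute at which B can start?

54

Nothing follows E; the deadline of minute 214 is its only limit. It must start by 214 − 65 = minute 149.
D must finish before E (must start by minute 149, minus 5-minute gap → minute 144). With a 40-minute duration, D must start by 144 − 40 = minute 104.
B has to be done before D (must start by minute 104). That means finishing by minute 104, i.e. starting by 104 − 50 = minute 54.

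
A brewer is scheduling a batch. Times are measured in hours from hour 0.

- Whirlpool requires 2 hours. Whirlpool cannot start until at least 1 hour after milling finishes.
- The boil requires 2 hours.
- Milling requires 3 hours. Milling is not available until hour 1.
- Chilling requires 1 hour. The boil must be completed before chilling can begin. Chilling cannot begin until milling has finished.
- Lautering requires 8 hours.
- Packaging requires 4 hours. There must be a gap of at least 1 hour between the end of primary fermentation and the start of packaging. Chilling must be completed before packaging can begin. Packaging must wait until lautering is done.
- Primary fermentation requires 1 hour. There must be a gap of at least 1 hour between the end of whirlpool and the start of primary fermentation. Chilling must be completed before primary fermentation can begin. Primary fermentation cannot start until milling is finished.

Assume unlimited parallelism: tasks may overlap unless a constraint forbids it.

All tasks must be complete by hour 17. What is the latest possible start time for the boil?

8

Packaging has no dependents, so it just needs to finish by hour 17. Starting by 17 − 4 = hour 13 achieves that.
Since packaging (must start by hour 13, minus 1-hour gap → hour 12) depends on it, primary fermentation must finish by hour 12. Backing off its 1-hour duration gives a latest start of hour 11.
Chilling must finish in time for primary fermentation (must start by hour 11); packaging (must start by hour 13). The tightest is hour 11, so chilling must start by 11 − 1 = hour 10.
The boil has to be done before chilling (must start by hour 10). That means finishing by hour 10, i.e. starting by 10 − 2 = hour 8.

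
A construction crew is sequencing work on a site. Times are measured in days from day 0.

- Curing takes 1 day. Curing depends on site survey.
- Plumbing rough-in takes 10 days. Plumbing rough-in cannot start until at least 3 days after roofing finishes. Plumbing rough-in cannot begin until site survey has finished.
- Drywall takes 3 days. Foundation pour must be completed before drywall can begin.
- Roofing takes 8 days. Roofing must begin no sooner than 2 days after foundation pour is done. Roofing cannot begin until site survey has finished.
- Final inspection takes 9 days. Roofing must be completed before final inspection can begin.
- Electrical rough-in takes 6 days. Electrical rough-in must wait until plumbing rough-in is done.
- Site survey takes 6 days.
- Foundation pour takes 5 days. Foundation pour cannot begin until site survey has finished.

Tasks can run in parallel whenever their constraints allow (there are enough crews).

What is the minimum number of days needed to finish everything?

40

Site survey can start immediately at day 0; it finishes at day 6.
After site survey (finishes day 6), curing can start at day 6 and finishes at day 7.
Foundation pour waits on site survey (finishes day 6), so it starts at day 6 and finishes at 6 + 5 = day 11.
Drywall waits on foundation pour (finishes day 11), so it starts at day 11 and finishes at 11 + 3 = day 14.
Roofing has to wait for foundation pour (finishes day 11, plus 2-day gap → day 13); site survey (finishes day 6). The latest of these is day 13, so roofing runs day 13 to 13 + 8 = day 21.
After roofing (finishes day 21), final inspection can start at day 21 and finishes at day 30.
Plumbing rough-in cannot start until roofing (finishes day 21, plus 3-day gap → day 24); site survey (finishes day 6). The controlling bound is day 24, so plumbing rough-in finishes at 24 + 10 = day 34.
Electrical rough-in waits on plumbing rough-in (finishes day 34), so it starts at day 34 and finishes at 34 + 6 = day 40.
All tasks are finished once the last one completes. Finish times: Site survey at 6, Foundation pour at 11, Curing at 7, Roofing at 21, Plumbing rough-in at 34, Electrical rough-in at 40, Drywall at 14, Final inspection at 30. The latest is day 40.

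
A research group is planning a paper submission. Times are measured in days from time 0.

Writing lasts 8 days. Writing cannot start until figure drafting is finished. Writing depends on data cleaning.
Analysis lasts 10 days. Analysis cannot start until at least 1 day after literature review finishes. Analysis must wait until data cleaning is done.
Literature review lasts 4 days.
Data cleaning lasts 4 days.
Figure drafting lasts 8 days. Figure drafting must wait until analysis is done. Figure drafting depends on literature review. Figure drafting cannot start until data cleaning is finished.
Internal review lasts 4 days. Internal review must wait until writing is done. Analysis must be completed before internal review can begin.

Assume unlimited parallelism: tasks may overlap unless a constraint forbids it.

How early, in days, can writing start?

Data cleaning can start immediately at day 0; it finishes at day 4.
Literature review has no prerequisites, so it starts at day 0 and finishes at day 4.
For analysis: literature review (finishes day 4, plus 1-day gap → day 5); data cleaning (finishes day 4). Taking the maximum gives a start of day 5, and it finishes at 5 + 10 = day 15.
Figure drafting cannot start until analysis (finishes day 15); literature review (finishes day 4); data cleaning (finishes day 4). The controlling bound is day 15, so figure drafting finishes at 15 + 8 = day 23.
Writing waits on figure drafting (finishes day 23); data cleaning (finishes day 4). The latest of these is day 23, which is the earliest writing can start.

23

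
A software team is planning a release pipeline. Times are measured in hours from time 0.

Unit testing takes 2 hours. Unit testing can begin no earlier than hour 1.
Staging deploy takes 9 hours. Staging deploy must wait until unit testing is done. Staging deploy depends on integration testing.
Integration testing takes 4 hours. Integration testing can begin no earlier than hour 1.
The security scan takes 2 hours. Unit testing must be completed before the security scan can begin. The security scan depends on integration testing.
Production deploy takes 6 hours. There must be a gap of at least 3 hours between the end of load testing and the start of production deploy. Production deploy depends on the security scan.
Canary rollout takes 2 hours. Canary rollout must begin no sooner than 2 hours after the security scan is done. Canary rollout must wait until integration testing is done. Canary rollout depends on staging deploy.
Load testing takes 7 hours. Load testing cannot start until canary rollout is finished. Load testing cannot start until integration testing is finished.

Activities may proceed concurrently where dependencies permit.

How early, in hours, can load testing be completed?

23

Integration testing cannot begin until its own release at hour 1. It runs from hour 1 to 1 + 4 = hour 5.
After its own release at hour 1, unit testing can start at hour 1 and finishes at hour 3.
Staging deploy needs all of unit testing (finishes hour 3); integration testing (finishes hour 5). That puts its earliest start at hour 5; it finishes at 5 + 9 = hour 14.
The security scan has to wait for unit testing (finishes hour 3); integration testing (finishes hour 5). The latest of these is hour 5, so the security scan runs hour 5 to 5 + 2 = hour 7.
Canary rollout has to wait for the security scan (finishes hour 7, plus 2-hour gap → hour 9); integration testing (finishes hour 5); staging deploy (finishes hour 14). The latest of these is hour 14, so canary rollout runs hour 14 to 14 + 2 = hour 16.
Load testing cannot start until canary rollout (finishes hour 16); integration testing (finishes hour 5). The controlling bound is hour 16, so load testing finishes at 16 + 7 = hour 23.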